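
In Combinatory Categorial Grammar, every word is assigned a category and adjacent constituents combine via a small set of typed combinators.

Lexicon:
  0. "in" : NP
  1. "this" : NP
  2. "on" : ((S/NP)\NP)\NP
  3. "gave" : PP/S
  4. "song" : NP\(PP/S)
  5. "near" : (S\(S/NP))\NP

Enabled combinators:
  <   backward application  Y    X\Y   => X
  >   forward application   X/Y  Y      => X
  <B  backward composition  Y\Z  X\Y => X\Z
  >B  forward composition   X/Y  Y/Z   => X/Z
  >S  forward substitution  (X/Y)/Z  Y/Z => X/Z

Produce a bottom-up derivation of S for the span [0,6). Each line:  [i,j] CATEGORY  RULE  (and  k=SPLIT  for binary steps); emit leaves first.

[0,6] S   <
  [0,3] S/NP   <
    [0,1] "in" : NP
    [1,3] (S/NP)\NP   <
      [1,2] "this" : NP
      [2,3] "on" : ((S/NP)\NP)\NP
  [3,6] S\(S/NP)   <
    [3,5] NP   <
      [3,4] "gave" : PP/S
      [4,5] "song" : NP\(PP/S)
    [5,6] "near" : (S\(S/NP))\NP

[0,1] NP  lex  "in"
[1,2] NP  lex  "this"
[2,3] ((S/NP)\NP)\NP  lex  "on"
[1,3] (S/NP)\NP  <  k=2
[0,3] S/NP  <  k=1
[3,4] PP/S  lex  "gave"
[4,5] NP\(PP/S)  lex  "song"
[3,5] NP  <  k=4
[5,6] (S\(S/NP))\NP  lex  "near"
[3,6] S\(S/NP)  <  k=5
[0,6] S  <  k=3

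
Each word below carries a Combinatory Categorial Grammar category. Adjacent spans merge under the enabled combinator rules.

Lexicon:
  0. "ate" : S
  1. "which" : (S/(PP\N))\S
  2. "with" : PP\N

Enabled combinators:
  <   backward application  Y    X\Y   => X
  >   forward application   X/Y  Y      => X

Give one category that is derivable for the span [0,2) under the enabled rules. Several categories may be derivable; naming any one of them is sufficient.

[0,3] S   >
  [0,2] S/(PP\N)   <
    [0,1] "ate" : S
    [1,2] "which" : (S/(PP\N))\S
  [2,3] "with" : PP\N

S/(PP\N)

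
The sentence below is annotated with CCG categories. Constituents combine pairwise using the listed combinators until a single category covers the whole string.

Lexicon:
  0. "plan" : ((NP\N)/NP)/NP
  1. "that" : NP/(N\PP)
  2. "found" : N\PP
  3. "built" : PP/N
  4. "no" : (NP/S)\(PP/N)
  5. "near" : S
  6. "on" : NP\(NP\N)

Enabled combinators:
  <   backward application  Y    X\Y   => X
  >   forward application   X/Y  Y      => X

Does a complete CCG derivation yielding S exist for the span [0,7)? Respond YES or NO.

NO

((NP\N)/NP)/NP NP/(N\PP) N\PP PP/N (NP/S)\(PP/N) S NP\(NP\N)
CKY chart[0,7] = {NP}; S ∉ chart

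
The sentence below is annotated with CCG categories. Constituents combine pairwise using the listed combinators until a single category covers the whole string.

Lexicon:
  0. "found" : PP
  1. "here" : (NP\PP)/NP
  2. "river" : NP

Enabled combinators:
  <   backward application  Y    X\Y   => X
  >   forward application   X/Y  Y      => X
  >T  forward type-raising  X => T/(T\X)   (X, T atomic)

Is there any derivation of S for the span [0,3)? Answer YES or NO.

PP (NP\PP)/NP NP
CKY chart[0,3] = {N/(N\NP), NP, NP/(NP\NP), PP/(PP\NP), S/(S\NP)}; S ∉ chart

NO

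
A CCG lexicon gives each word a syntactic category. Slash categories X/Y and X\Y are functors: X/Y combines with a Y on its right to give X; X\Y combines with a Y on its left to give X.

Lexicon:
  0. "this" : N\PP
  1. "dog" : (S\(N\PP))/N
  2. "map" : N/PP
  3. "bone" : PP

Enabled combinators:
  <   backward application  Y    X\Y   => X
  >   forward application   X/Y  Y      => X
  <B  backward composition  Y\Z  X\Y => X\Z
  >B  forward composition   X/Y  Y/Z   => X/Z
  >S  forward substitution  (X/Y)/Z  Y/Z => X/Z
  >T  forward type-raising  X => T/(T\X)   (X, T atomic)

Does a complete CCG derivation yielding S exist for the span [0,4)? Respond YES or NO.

YES

[0,4] S   <
  [0,1] "this" : N\PP
  [1,4] S\(N\PP)   >
    [1,2] "dog" : (S\(N\PP))/N
    [2,4] N   >
      [2,3] "map" : N/PP
      [3,4] "bone" : PP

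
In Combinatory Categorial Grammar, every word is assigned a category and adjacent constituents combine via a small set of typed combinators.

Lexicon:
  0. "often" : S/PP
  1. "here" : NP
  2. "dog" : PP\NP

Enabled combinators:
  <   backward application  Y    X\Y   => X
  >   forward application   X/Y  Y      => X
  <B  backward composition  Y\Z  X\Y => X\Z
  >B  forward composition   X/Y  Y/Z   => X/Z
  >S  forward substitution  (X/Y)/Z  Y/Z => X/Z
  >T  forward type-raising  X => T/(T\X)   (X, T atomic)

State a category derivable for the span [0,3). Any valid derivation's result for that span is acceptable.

[0,3] S   >
  [0,1] "often" : S/PP
  [1,3] PP   <
    [1,2] "here" : NP
    [2,3] "dog" : PP\NP

S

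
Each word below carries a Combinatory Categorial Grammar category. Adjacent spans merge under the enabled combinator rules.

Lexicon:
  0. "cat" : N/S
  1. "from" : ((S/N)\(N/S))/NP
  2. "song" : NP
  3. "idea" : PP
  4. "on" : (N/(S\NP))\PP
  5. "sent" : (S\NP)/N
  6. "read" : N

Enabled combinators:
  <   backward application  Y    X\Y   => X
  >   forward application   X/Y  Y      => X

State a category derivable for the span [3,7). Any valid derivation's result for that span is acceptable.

N

[0,7] S   >
  [0,3] S/N   <
    [0,1] "cat" : N/S
    [1,3] (S/N)\(N/S)   >
      [1,2] "from" : ((S/N)\(N/S))/NP
      [2,3] "song" : NP
  [3,7] N   >
    [3,5] N/(S\NP)   <
      [3,4] "idea" : PP
      [4,5] "on" : (N/(S\NP))\PP
    [5,7] S\NP   >
      [5,6] "sent" : (S\NP)/N
      [6,7] "read" : N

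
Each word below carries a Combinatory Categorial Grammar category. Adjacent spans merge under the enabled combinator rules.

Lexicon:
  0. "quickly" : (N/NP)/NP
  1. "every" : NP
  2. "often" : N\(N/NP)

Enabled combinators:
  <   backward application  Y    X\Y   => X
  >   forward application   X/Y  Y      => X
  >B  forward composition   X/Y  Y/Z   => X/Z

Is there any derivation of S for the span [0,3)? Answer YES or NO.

(N/NP)/NP NP N\(N/NP)
CKY chart[0,3] = {N}; S ∉ chart

NO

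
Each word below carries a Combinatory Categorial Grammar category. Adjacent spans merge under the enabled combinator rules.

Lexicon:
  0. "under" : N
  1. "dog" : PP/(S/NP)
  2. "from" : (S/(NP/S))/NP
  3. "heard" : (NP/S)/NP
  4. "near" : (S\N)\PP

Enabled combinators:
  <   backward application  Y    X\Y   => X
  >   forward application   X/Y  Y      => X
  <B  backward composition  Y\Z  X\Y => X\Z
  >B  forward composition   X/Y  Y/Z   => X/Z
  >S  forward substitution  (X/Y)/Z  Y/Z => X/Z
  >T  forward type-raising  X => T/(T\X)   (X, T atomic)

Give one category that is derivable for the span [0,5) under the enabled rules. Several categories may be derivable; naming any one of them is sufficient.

[0,5] S   >
  [0,1] S/(S\N)   >T
    [0,1] "under" : N
  [1,5] S\N   <
    [1,4] PP   >
      [1,2] "dog" : PP/(S/NP)
      [2,4] S/NP   >S
        [2,3] "from" : (S/(NP/S))/NP
        [3,4] "heard" : (NP/S)/NP
    [4,5] "near" : (S\N)\PP

S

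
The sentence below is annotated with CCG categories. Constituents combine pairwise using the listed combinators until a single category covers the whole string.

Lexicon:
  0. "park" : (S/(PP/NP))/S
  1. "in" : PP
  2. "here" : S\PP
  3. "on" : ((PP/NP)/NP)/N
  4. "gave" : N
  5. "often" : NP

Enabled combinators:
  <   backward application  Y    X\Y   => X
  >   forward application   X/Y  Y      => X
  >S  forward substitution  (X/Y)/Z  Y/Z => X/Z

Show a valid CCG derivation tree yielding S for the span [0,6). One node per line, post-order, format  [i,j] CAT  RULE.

[0,1] (S/(PP/NP))/S  lex  "park"
[1,2] PP  lex  "in"
[2,3] S\PP  lex  "here"
[1,3] S  <  k=2
[0,3] S/(PP/NP)  >  k=1
[3,4] ((PP/NP)/NP)/N  lex  "on"
[4,5] N  lex  "gave"
[3,5] (PP/NP)/NP  >  k=4
[5,6] NP  lex  "often"
[3,6] PP/NP  >  k=5
[0,6] S  >  k=3

[0,6] S   >
  [0,3] S/(PP/NP)   >
    [0,1] "park" : (S/(PP/NP))/S
    [1,3] S   <
      [1,2] "in" : PP
      [2,3] "here" : S\PP
  [3,6] PP/NP   >
    [3,5] (PP/NP)/NP   >
      [3,4] "on" : ((PP/NP)/NP)/N
      [4,5] "gave" : N
    [5,6] "often" : NP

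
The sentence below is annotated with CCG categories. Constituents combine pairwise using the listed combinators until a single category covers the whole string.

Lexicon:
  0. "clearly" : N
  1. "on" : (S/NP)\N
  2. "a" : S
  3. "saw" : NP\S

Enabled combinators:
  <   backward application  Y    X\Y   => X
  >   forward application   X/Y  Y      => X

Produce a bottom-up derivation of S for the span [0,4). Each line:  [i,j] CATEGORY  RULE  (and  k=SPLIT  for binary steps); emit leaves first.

[0,1] N  lex  "clearly"
[1,2] (S/NP)\N  lex  "on"
[0,2] S/NP  <  k=1
[2,3] S  lex  "a"
[3,4] NP\S  lex  "saw"
[2,4] NP  <  k=3
[0,4] S  >  k=2

[0,4] S   >
  [0,2] S/NP   <
    [0,1] "clearly" : N
    [1,2] "on" : (S/NP)\N
  [2,4] NP   <
    [2,3] "a" : S
    [3,4] "saw" : NP\S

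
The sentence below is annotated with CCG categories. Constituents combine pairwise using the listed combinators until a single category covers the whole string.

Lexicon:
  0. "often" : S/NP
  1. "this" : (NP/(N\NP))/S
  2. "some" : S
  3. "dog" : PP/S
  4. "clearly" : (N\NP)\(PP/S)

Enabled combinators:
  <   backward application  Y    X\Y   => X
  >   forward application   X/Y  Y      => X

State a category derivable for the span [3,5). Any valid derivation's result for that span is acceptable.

N\NP

[0,5] S   >
  [0,1] "often" : S/NP
  [1,5] NP   >
    [1,3] NP/(N\NP)   >
      [1,2] "this" : (NP/(N\NP))/S
      [2,3] "some" : S
    [3,5] N\NP   <
      [3,4] "dog" : PP/S
      [4,5] "clearly" : (N\NP)\(PP/S)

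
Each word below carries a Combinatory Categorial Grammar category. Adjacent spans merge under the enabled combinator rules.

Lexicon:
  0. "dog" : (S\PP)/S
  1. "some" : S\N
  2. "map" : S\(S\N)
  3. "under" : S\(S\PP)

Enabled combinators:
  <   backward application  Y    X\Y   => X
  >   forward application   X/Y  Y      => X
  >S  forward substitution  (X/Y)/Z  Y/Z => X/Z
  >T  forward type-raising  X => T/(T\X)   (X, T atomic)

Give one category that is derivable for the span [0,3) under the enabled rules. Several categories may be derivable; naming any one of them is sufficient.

S\PP

[0,4] S   <
  [0,3] S\PP   >
    [0,1] "dog" : (S\PP)/S
    [1,3] S   <
      [1,2] "some" : S\N
      [2,3] "map" : S\(S\N)
  [3,4] "under" : S\(S\PP)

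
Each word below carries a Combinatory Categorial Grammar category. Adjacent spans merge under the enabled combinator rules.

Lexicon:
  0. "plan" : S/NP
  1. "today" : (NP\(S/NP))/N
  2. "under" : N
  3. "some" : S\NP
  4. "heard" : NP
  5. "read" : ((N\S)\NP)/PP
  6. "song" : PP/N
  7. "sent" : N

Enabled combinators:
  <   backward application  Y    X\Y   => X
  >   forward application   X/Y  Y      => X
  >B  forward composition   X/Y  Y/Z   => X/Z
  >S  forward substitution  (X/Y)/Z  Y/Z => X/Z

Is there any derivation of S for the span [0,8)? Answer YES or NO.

S/NP (NP\(S/NP))/N N S\NP NP ((N\S)\NP)/PP PP/N N
CKY chart[0,8] = {N}; S ∉ chart

NO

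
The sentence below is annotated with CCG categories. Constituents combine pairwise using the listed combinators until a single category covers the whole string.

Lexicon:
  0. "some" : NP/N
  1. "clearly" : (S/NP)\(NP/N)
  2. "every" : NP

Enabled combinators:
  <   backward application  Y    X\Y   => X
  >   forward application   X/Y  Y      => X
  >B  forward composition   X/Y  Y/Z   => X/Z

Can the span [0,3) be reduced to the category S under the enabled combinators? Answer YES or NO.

YES

[0,3] S   >
  [0,2] S/NP   <
    [0,1] "some" : NP/N
    [1,2] "clearly" : (S/NP)\(NP/N)
  [2,3] "every" : NP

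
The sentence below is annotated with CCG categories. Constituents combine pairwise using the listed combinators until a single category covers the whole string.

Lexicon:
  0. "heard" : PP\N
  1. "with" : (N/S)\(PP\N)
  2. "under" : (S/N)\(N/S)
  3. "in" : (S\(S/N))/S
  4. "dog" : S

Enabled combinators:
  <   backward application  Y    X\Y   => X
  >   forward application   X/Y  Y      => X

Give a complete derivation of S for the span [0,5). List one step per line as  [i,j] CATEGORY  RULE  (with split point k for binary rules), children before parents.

[0,5] S   <
  [0,3] S/N   <
    [0,2] N/S   <
      [0,1] "heard" : PP\N
      [1,2] "with" : (N/S)\(PP\N)
    [2,3] "under" : (S/N)\(N/S)
  [3,5] S\(S/N)   >
    [3,4] "in" : (S\(S/N))/S
    [4,5] "dog" : S

[0,1] PP\N  lex  "heard"
[1,2] (N/S)\(PP\N)  lex  "with"
[0,2] N/S  <  k=1
[2,3] (S/N)\(N/S)  lex  "under"
[0,3] S/N  <  k=2
[3,4] (S\(S/N))/S  lex  "in"
[4,5] S  lex  "dog"
[3,5] S\(S/N)  >  k=4
[0,5] S  <  k=3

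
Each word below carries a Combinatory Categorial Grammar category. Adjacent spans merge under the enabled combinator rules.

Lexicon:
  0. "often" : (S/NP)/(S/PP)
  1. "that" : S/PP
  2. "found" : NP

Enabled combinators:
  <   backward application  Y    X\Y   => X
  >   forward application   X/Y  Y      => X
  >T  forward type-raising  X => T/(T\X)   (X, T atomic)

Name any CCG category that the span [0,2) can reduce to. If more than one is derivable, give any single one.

S/NP

[0,3] S   >
  [0,2] S/NP   >
    [0,1] "often" : (S/NP)/(S/PP)
    [1,2] "that" : S/PP
  [2,3] "found" : NP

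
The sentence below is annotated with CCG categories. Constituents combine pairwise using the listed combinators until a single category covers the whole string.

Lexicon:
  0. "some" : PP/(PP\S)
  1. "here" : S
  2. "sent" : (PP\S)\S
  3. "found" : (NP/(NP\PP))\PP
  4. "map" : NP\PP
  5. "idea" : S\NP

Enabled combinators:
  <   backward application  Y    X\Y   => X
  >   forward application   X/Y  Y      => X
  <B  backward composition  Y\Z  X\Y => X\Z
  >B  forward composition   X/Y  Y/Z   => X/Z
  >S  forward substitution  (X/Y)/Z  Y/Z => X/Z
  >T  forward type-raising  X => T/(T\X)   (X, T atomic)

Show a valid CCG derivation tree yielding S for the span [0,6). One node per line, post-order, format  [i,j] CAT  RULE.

[0,1] PP/(PP\S)  lex  "some"
[1,2] S  lex  "here"
[2,3] (PP\S)\S  lex  "sent"
[1,3] PP\S  <  k=2
[0,3] PP  >  k=1
[3,4] (NP/(NP\PP))\PP  lex  "found"
[0,4] NP/(NP\PP)  <  k=3
[4,5] NP\PP  lex  "map"
[0,5] NP  >  k=4
[5,6] S\NP  lex  "idea"
[0,6] S  <  k=5

[0,6] S   <
  [0,5] NP   >
    [0,4] NP/(NP\PP)   <
      [0,3] PP   >
        [0,1] "some" : PP/(PP\S)
        [1,3] PP\S   <
          [1,2] "here" : S
          [2,3] "sent" : (PP\S)\S
      [3,4] "found" : (NP/(NP\PP))\PP
    [4,5] "map" : NP\PP
  [5,6] "idea" : S\NP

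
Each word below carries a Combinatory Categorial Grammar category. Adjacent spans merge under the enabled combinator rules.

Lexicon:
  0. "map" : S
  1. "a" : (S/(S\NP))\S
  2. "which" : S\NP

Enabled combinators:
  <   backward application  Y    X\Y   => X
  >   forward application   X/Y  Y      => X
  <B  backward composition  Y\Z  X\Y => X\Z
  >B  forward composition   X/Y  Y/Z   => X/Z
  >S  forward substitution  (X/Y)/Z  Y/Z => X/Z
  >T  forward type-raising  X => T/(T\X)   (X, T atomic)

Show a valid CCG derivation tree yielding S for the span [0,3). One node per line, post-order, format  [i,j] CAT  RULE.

[0,3] S   >
  [0,2] S/(S\NP)   <
    [0,1] "map" : S
    [1,2] "a" : (S/(S\NP))\S
  [2,3] "which" : S\NP

[0,1] S  lex  "map"
[1,2] (S/(S\NP))\S  lex  "a"
[0,2] S/(S\NP)  <  k=1
[2,3] S\NP  lex  "which"
[0,3] S  >  k=2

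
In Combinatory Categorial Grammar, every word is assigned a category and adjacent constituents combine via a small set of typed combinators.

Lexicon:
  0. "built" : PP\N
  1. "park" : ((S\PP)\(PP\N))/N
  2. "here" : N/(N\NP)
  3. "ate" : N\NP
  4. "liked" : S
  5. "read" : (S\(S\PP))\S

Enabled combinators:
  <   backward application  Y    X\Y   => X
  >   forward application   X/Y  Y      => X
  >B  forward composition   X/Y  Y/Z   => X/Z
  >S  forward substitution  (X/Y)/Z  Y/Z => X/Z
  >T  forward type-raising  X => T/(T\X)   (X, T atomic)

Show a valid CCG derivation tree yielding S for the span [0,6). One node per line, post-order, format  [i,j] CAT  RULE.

[0,1] PP\N  lex  "built"
[1,2] ((S\PP)\(PP\N))/N  lex  "park"
[2,3] N/(N\NP)  lex  "here"
[3,4] N\NP  lex  "ate"
[2,4] N  >  k=3
[1,4] (S\PP)\(PP\N)  >  k=2
[0,4] S\PP  <  k=1
[4,5] S  lex  "liked"
[5,6] (S\(S\PP))\S  lex  "read"
[4,6] S\(S\PP)  <  k=5
[0,6] S  <  k=4

[0,6] S   <
  [0,4] S\PP   <
    [0,1] "built" : PP\N
    [1,4] (S\PP)\(PP\N)   >
      [1,2] "park" : ((S\PP)\(PP\N))/N
      [2,4] N   >
        [2,3] "here" : N/(N\NP)
        [3,4] "ate" : N\NP
  [4,6] S\(S\PP)   <
    [4,5] "liked" : S
    [5,6] "read" : (S\(S\PP))\S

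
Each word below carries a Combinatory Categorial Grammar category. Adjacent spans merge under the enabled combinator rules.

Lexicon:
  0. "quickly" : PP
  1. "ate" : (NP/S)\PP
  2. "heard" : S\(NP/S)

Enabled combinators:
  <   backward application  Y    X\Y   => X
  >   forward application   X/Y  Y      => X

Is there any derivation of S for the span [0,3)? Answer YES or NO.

YES

[0,3] S   <
  [0,2] NP/S   <
    [0,1] "quickly" : PP
    [1,2] "ate" : (NP/S)\PP
  [2,3] "heard" : S\(NP/S)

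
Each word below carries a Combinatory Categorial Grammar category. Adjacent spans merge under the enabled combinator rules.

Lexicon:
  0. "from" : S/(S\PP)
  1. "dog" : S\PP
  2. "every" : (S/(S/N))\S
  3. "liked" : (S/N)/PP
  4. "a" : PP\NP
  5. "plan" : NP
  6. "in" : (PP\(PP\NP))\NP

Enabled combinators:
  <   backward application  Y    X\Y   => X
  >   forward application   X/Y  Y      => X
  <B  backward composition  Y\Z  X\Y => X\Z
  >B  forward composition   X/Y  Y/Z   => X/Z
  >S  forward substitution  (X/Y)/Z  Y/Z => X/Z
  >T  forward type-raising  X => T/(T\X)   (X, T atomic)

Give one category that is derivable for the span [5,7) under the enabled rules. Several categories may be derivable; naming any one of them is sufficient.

[0,7] S   >
  [0,3] S/(S/N)   <
    [0,2] S   >
      [0,1] "from" : S/(S\PP)
      [1,2] "dog" : S\PP
    [2,3] "every" : (S/(S/N))\S
  [3,7] S/N   >
    [3,4] "liked" : (S/N)/PP
    [4,7] PP   <
      [4,5] "a" : PP\NP
      [5,7] PP\(PP\NP)   <
        [5,6] "plan" : NP
        [6,7] "in" : (PP\(PP\NP))\NP

PP\(PP\NP)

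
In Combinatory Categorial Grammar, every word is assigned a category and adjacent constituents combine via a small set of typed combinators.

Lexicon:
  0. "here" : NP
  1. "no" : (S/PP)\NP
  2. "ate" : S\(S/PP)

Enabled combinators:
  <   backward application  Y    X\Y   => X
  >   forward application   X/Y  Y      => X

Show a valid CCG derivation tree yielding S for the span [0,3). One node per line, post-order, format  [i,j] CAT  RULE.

[0,1] NP  lex  "here"
[1,2] (S/PP)\NP  lex  "no"
[0,2] S/PP  <  k=1
[2,3] S\(S/PP)  lex  "ate"
[0,3] S  <  k=2

[0,3] S   <
  [0,2] S/PP   <
    [0,1] "here" : NP
    [1,2] "no" : (S/PP)\NP
  [2,3] "ate" : S\(S/PP)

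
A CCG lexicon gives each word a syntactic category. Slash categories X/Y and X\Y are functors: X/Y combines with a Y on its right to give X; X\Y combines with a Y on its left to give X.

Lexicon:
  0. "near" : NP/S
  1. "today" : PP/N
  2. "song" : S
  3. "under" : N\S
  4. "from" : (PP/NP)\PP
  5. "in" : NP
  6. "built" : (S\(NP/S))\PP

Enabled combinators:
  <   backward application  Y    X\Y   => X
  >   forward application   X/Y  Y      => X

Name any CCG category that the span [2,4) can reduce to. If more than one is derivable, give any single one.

[0,7] S   <
  [0,1] "near" : NP/S
  [1,7] S\(NP/S)   <
    [1,6] PP   >
      [1,5] PP/NP   <
        [1,4] PP   >
          [1,2] "today" : PP/N
          [2,4] N   <
            [2,3] "song" : S
            [3,4] "under" : N\S
        [4,5] "from" : (PP/NP)\PP
      [5,6] "in" : NP
    [6,7] "built" : (S\(NP/S))\PP

N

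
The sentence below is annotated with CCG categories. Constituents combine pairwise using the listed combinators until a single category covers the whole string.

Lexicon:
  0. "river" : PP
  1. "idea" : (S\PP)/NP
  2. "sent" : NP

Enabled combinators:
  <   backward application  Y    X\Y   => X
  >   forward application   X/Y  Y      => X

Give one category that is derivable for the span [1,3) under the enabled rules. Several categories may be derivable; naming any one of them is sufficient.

[0,3] S   <
  [0,1] "river" : PP
  [1,3] S\PP   >
    [1,2] "idea" : (S\PP)/NP
    [2,3] "sent" : NP

S\PP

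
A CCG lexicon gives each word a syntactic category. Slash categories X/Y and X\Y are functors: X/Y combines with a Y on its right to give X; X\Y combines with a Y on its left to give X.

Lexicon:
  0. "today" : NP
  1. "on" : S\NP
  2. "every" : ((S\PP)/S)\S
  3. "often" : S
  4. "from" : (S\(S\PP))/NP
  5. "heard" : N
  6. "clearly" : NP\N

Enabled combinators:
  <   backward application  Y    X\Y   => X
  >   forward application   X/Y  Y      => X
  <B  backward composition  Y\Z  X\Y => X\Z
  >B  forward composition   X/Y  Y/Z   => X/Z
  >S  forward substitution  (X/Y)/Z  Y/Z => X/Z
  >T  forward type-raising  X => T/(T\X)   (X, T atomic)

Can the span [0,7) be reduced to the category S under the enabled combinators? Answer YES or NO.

YES

[0,7] S   <
  [0,4] S\PP   >
    [0,3] (S\PP)/S   <
      [0,2] S   >
        [0,1] S/(S\NP)   >T
          [0,1] "today" : NP
        [1,2] "on" : S\NP
      [2,3] "every" : ((S\PP)/S)\S
    [3,4] "often" : S
  [4,7] S\(S\PP)   >
    [4,5] "from" : (S\(S\PP))/NP
    [5,7] NP   >
      [5,6] NP/(NP\N)   >T
        [5,6] "heard" : N
      [6,7] "clearly" : NP\N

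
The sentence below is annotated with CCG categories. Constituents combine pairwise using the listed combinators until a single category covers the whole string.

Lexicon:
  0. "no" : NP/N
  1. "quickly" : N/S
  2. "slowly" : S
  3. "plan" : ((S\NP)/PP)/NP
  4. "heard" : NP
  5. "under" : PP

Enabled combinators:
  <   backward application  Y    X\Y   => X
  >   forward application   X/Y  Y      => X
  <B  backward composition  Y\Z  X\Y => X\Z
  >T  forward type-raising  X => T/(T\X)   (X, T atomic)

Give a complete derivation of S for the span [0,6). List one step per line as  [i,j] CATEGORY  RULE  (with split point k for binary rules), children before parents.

[0,6] S   <
  [0,3] NP   >
    [0,1] "no" : NP/N
    [1,3] N   >
      [1,2] "quickly" : N/S
      [2,3] "slowly" : S
  [3,6] S\NP   >
    [3,5] (S\NP)/PP   >
      [3,4] "plan" : ((S\NP)/PP)/NP
      [4,5] "heard" : NP
    [5,6] "under" : PP

[0,1] NP/N  lex  "no"
[1,2] N/S  lex  "quickly"
[2,3] S  lex  "slowly"
[1,3] N  >  k=2
[0,3] NP  >  k=1
[3,4] ((S\NP)/PP)/NP  lex  "plan"
[4,5] NP  lex  "heard"
[3,5] (S\NP)/PP  >  k=4
[5,6] PP  lex  "under"
[3,6] S\NP  >  k=5
[0,6] S  <  k=3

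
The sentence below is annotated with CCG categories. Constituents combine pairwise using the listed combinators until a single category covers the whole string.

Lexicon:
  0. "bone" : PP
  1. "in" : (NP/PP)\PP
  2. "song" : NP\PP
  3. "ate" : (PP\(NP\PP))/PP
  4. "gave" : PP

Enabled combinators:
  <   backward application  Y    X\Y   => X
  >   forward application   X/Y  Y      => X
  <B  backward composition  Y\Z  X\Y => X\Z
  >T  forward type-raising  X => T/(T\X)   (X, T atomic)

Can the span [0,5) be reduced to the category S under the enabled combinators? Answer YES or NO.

PP (NP/PP)\PP NP\PP (PP\(NP\PP))/PP PP
CKY chart[0,5] = {N/(N\NP), NP, NP/(NP\NP), PP/(PP\NP), S/(S\NP)}; S ∉ chart

NO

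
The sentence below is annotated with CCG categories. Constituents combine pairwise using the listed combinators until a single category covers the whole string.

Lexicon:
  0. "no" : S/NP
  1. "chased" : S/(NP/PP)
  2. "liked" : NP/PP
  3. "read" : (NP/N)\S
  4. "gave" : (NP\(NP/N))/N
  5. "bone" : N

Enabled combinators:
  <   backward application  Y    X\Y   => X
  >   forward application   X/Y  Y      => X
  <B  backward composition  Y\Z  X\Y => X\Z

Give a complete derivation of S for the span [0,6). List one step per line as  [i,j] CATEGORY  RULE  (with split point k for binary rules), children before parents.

[0,6] S   >
  [0,1] "no" : S/NP
  [1,6] NP   <
    [1,3] S   >
      [1,2] "chased" : S/(NP/PP)
      [2,3] "liked" : NP/PP
    [3,6] NP\S   <B
      [3,4] "read" : (NP/N)\S
      [4,6] NP\(NP/N)   >
        [4,5] "gave" : (NP\(NP/N))/N
        [5,6] "bone" : N

[0,1] S/NP  lex  "no"
[1,2] S/(NP/PP)  lex  "chased"
[2,3] NP/PP  lex  "liked"
[1,3] S  >  k=2
[3,4] (NP/N)\S  lex  "read"
[4,5] (NP\(NP/N))/N  lex  "gave"
[5,6] N  lex  "bone"
[4,6] NP\(NP/N)  >  k=5
[3,6] NP\S  <B  k=4
[1,6] NP  <  k=3
[0,6] S  >  k=1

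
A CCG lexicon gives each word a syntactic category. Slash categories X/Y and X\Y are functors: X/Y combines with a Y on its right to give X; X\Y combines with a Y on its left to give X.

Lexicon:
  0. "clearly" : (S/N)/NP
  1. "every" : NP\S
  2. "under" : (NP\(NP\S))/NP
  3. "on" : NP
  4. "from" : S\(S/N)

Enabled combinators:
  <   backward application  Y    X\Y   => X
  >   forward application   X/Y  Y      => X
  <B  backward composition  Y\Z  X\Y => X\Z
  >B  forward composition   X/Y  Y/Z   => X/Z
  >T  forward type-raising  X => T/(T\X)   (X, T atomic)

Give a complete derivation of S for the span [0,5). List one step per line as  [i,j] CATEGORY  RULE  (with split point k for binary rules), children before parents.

[0,5] S   <
  [0,4] S/N   >
    [0,1] "clearly" : (S/N)/NP
    [1,4] NP   <
      [1,2] "every" : NP\S
      [2,4] NP\(NP\S)   >
        [2,3] "under" : (NP\(NP\S))/NP
        [3,4] "on" : NP
  [4,5] "from" : S\(S/N)

[0,1] (S/N)/NP  lex  "clearly"
[1,2] NP\S  lex  "every"
[2,3] (NP\(NP\S))/NP  lex  "under"
[3,4] NP  lex  "on"
[2,4] NP\(NP\S)  >  k=3
[1,4] NP  <  k=2
[0,4] S/N  >  k=1
[4,5] S\(S/N)  lex  "from"
[0,5] S  <  k=4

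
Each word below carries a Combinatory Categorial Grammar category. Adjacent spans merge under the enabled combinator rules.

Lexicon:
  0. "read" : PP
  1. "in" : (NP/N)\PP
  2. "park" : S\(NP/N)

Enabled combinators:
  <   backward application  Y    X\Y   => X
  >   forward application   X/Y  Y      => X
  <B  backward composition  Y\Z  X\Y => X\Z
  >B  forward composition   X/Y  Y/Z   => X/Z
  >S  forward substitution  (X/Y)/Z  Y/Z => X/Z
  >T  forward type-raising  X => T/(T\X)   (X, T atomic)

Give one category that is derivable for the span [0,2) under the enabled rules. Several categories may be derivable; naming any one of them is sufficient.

NP/N

[0,3] S   <
  [0,2] NP/N   <
    [0,1] "read" : PP
    [1,2] "in" : (NP/N)\PP
  [2,3] "park" : S\(NP/N)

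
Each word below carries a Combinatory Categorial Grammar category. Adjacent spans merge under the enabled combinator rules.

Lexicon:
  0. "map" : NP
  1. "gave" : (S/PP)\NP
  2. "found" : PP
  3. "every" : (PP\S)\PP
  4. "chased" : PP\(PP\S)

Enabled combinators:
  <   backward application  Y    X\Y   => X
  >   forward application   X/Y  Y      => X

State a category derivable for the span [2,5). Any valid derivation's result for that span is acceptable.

PP

[0,5] S   >
  [0,2] S/PP   <
    [0,1] "map" : NP
    [1,2] "gave" : (S/PP)\NP
  [2,5] PP   <
    [2,4] PP\S   <
      [2,3] "found" : PP
      [3,4] "every" : (PP\S)\PP
    [4,5] "chased" : PP\(PP\S)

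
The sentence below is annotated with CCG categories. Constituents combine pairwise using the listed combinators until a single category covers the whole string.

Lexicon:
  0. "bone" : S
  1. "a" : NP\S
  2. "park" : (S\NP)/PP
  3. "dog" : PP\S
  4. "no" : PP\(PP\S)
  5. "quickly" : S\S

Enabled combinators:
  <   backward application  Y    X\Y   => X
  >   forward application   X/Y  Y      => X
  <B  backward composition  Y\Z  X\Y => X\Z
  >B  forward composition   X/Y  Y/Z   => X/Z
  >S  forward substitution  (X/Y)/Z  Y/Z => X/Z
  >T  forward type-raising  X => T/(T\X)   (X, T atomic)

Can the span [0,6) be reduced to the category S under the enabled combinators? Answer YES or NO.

[0,6] S   <
  [0,2] NP   <
    [0,1] "bone" : S
    [1,2] "a" : NP\S
  [2,6] S\NP   <B
    [2,5] S\NP   >
      [2,3] "park" : (S\NP)/PP
      [3,5] PP   <
        [3,4] "dog" : PP\S
        [4,5] "no" : PP\(PP\S)
    [5,6] "quickly" : S\S

YES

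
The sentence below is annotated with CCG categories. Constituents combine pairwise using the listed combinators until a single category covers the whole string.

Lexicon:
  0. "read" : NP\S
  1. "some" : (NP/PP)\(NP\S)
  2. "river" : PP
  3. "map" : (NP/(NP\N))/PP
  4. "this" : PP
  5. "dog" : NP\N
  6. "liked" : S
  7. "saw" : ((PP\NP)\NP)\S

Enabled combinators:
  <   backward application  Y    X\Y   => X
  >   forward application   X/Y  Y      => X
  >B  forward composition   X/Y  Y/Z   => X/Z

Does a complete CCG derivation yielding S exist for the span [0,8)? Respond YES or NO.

NP\S (NP/PP)\(NP\S) PP (NP/(NP\N))/PP PP NP\N S ((PP\NP)\NP)\S
CKY chart[0,8] = {PP}; S ∉ chart

NO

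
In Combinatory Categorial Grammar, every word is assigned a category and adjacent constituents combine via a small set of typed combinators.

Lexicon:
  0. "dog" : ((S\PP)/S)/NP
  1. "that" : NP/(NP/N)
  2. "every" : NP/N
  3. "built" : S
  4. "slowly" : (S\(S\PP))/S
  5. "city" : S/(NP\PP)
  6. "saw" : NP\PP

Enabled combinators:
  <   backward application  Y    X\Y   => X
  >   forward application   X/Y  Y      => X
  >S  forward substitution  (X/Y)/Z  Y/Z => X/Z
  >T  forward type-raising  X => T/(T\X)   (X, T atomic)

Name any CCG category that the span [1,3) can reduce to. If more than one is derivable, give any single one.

NP

[0,7] S   <
  [0,4] S\PP   >
    [0,3] (S\PP)/S   >
      [0,1] "dog" : ((S\PP)/S)/NP
      [1,3] NP   >
        [1,2] "that" : NP/(NP/N)
        [2,3] "every" : NP/N
    [3,4] "built" : S
  [4,7] S\(S\PP)   >
    [4,5] "slowly" : (S\(S\PP))/S
    [5,7] S   >
      [5,6] "city" : S/(NP\PP)
      [6,7] "saw" : NP\PP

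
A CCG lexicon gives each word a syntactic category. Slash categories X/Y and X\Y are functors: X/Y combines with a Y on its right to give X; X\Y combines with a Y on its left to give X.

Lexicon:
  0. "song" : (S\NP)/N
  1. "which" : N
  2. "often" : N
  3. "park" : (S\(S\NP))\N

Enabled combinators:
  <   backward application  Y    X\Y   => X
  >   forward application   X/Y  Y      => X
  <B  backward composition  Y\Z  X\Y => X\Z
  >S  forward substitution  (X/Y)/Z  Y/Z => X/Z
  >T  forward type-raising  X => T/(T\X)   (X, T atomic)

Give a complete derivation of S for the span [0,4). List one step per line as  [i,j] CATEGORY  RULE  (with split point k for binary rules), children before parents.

[0,1] (S\NP)/N  lex  "song"
[1,2] N  lex  "which"
[0,2] S\NP  >  k=1
[2,3] N  lex  "often"
[3,4] (S\(S\NP))\N  lex  "park"
[2,4] S\(S\NP)  <  k=3
[0,4] S  <  k=2

[0,4] S   <
  [0,2] S\NP   >
    [0,1] "song" : (S\NP)/N
    [1,2] "which" : N
  [2,4] S\(S\NP)   <
    [2,3] "often" : N
    [3,4] "park" : (S\(S\NP))\N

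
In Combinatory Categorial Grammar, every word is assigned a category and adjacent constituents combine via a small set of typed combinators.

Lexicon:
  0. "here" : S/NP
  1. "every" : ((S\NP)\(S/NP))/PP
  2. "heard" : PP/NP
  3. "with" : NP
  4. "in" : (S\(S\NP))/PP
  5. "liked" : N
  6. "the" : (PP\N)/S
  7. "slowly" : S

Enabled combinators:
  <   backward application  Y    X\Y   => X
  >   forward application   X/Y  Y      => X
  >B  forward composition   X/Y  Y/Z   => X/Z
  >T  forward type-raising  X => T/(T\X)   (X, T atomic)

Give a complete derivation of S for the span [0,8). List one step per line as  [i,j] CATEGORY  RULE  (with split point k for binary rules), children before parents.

[0,8] S   <
  [0,4] S\NP   <
    [0,1] "here" : S/NP
    [1,4] (S\NP)\(S/NP)   >
      [1,2] "every" : ((S\NP)\(S/NP))/PP
      [2,4] PP   >
        [2,3] "heard" : PP/NP
        [3,4] "with" : NP
  [4,8] S\(S\NP)   >
    [4,5] "in" : (S\(S\NP))/PP
    [5,8] PP   >
      [5,6] PP/(PP\N)   >T
        [5,6] "liked" : N
      [6,8] PP\N   >
        [6,7] "the" : (PP\N)/S
        [7,8] "slowly" : S

[0,1] S/NP  lex  "here"
[1,2] ((S\NP)\(S/NP))/PP  lex  "every"
[2,3] PP/NP  lex  "heard"
[3,4] NP  lex  "with"
[2,4] PP  >  k=3
[1,4] (S\NP)\(S/NP)  >  k=2
[0,4] S\NP  <  k=1
[4,5] (S\(S\NP))/PP  lex  "in"
[5,6] N  lex  "liked"
[5,6] PP/(PP\N)  >T
[6,7] (PP\N)/S  lex  "the"
[7,8] S  lex  "slowly"
[6,8] PP\N  >  k=7
[5,8] PP  >  k=6
[4,8] S\(S\NP)  >  k=5
[0,8] S  <  k=4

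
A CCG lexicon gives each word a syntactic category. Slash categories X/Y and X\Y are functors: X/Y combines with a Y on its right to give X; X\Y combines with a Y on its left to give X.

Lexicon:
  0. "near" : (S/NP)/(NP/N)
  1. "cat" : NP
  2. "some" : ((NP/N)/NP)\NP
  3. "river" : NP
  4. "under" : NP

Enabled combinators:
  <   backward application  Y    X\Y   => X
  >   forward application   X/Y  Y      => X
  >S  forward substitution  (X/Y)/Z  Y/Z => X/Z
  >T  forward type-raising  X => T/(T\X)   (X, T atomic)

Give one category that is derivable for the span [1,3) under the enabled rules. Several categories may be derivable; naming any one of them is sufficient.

[0,5] S   >
  [0,4] S/NP   >
    [0,1] "near" : (S/NP)/(NP/N)
    [1,4] NP/N   >
      [1,3] (NP/N)/NP   <
        [1,2] "cat" : NP
        [2,3] "some" : ((NP/N)/NP)\NP
      [3,4] "river" : NP
  [4,5] "under" : NP

(NP/N)/NP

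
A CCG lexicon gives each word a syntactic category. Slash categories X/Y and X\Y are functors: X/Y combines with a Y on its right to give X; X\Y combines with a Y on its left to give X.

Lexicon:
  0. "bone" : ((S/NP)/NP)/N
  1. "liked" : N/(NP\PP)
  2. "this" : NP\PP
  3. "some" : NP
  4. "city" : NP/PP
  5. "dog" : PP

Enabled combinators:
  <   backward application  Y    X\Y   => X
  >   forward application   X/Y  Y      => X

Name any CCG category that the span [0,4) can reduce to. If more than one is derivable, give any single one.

S/NP

[0,6] S   >
  [0,4] S/NP   >
    [0,3] (S/NP)/NP   >
      [0,1] "bone" : ((S/NP)/NP)/N
      [1,3] N   >
        [1,2] "liked" : N/(NP\PP)
        [2,3] "this" : NP\PP
    [3,4] "some" : NP
  [4,6] NP   >
    [4,5] "city" : NP/PP
    [5,6] "dog" : PP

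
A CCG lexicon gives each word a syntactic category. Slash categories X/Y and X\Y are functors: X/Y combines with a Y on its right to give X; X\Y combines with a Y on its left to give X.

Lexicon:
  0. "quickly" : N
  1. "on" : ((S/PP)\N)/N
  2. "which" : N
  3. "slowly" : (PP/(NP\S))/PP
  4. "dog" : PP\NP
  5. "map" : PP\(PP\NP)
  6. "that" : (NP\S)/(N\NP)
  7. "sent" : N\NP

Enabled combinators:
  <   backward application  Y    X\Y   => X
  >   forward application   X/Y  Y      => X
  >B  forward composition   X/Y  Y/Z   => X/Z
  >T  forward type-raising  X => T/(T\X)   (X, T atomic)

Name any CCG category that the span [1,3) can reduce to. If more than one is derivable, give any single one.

[0,8] S   >
  [0,3] S/PP   <
    [0,1] "quickly" : N
    [1,3] (S/PP)\N   >
      [1,2] "on" : ((S/PP)\N)/N
      [2,3] "which" : N
  [3,8] PP   >
    [3,6] PP/(NP\S)   >
      [3,4] "slowly" : (PP/(NP\S))/PP
      [4,6] PP   <
        [4,5] "dog" : PP\NP
        [5,6] "map" : PP\(PP\NP)
    [6,8] NP\S   >
      [6,7] "that" : (NP\S)/(N\NP)
      [7,8] "sent" : N\NP

(S/PP)\N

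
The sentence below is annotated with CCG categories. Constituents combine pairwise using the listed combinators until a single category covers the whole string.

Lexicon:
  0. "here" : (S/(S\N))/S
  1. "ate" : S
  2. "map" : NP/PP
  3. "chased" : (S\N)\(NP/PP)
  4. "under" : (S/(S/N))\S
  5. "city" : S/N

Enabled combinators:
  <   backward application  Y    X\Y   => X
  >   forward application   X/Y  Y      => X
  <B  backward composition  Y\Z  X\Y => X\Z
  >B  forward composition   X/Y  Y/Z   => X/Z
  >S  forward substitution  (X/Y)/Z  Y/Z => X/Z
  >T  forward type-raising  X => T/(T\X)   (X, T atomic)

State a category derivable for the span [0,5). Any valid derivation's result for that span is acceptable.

[0,6] S   >
  [0,5] S/(S/N)   <
    [0,4] S   >
      [0,2] S/(S\N)   >
        [0,1] "here" : (S/(S\N))/S
        [1,2] "ate" : S
      [2,4] S\N   <
        [2,3] "map" : NP/PP
        [3,4] "chased" : (S\N)\(NP/PP)
    [4,5] "under" : (S/(S/N))\S
  [5,6] "city" : S/N

S/(S/N)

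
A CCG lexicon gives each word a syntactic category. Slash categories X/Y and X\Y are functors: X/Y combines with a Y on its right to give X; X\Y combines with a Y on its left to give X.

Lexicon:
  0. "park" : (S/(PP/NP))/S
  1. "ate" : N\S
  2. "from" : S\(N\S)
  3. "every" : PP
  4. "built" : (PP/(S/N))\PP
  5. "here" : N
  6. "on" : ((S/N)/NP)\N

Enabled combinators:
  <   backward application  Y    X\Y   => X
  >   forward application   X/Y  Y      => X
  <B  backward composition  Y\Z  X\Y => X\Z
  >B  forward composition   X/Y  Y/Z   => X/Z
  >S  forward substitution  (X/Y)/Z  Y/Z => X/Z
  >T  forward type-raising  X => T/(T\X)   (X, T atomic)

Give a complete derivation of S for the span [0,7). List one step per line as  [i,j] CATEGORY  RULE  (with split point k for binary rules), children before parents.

[0,7] S   >
  [0,3] S/(PP/NP)   >
    [0,1] "park" : (S/(PP/NP))/S
    [1,3] S   <
      [1,2] "ate" : N\S
      [2,3] "from" : S\(N\S)
  [3,7] PP/NP   >B
    [3,5] PP/(S/N)   <
      [3,4] "every" : PP
      [4,5] "built" : (PP/(S/N))\PP
    [5,7] (S/N)/NP   <
      [5,6] "here" : N
      [6,7] "on" : ((S/N)/NP)\N

[0,1] (S/(PP/NP))/S  lex  "park"
[1,2] N\S  lex  "ate"
[2,3] S\(N\S)  lex  "from"
[1,3] S  <  k=2
[0,3] S/(PP/NP)  >  k=1
[3,4] PP  lex  "every"
[4,5] (PP/(S/N))\PP  lex  "built"
[3,5] PP/(S/N)  <  k=4
[5,6] N  lex  "here"
[6,7] ((S/N)/NP)\N  lex  "on"
[5,7] (S/N)/NP  <  k=6
[3,7] PP/NP  >B  k=5
[0,7] S  >  k=3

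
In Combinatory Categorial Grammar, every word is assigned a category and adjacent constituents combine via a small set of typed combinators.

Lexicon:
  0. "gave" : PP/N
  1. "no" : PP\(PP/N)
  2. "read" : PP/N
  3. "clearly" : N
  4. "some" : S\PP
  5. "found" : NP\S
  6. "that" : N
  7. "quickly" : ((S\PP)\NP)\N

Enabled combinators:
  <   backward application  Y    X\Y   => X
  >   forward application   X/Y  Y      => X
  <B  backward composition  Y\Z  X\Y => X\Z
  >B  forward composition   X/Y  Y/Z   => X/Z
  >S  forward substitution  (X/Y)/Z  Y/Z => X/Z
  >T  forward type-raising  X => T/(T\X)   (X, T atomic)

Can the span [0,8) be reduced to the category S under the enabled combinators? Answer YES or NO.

[0,8] S   <
  [0,2] PP   <
    [0,1] "gave" : PP/N
    [1,2] "no" : PP\(PP/N)
  [2,8] S\PP   <
    [2,6] NP   <
      [2,5] S   <
        [2,4] PP   >
          [2,3] "read" : PP/N
          [3,4] "clearly" : N
        [4,5] "some" : S\PP
      [5,6] "found" : NP\S
    [6,8] (S\PP)\NP   <
      [6,7] "that" : N
      [7,8] "quickly" : ((S\PP)\NP)\N

YES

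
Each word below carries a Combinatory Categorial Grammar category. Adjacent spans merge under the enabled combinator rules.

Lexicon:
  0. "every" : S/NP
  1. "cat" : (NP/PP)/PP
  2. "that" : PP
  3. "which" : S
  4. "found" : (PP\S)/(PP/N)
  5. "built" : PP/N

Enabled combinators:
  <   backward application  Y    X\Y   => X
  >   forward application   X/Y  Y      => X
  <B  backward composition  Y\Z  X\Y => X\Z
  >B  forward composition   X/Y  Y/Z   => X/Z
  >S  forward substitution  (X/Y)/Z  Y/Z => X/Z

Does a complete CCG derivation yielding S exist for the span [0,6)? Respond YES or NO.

[0,6] S   >
  [0,1] "every" : S/NP
  [1,6] NP   >
    [1,3] NP/PP   >
      [1,2] "cat" : (NP/PP)/PP
      [2,3] "that" : PP
    [3,6] PP   <
      [3,4] "which" : S
      [4,6] PP\S   >
        [4,5] "found" : (PP\S)/(PP/N)
        [5,6] "built" : PP/N

YES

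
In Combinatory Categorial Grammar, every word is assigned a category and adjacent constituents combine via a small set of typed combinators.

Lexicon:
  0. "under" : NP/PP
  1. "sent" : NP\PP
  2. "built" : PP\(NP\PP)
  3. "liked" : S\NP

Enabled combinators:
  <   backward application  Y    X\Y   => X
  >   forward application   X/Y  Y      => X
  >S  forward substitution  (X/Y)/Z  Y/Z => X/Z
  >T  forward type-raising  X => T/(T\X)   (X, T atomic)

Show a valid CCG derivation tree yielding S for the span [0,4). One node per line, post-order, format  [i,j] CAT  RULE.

[0,1] NP/PP  lex  "under"
[1,2] NP\PP  lex  "sent"
[2,3] PP\(NP\PP)  lex  "built"
[1,3] PP  <  k=2
[0,3] NP  >  k=1
[3,4] S\NP  lex  "liked"
[0,4] S  <  k=3

[0,4] S   <
  [0,3] NP   >
    [0,1] "under" : NP/PP
    [1,3] PP   <
      [1,2] "sent" : NP\PP
      [2,3] "built" : PP\(NP\PP)
  [3,4] "liked" : S\NP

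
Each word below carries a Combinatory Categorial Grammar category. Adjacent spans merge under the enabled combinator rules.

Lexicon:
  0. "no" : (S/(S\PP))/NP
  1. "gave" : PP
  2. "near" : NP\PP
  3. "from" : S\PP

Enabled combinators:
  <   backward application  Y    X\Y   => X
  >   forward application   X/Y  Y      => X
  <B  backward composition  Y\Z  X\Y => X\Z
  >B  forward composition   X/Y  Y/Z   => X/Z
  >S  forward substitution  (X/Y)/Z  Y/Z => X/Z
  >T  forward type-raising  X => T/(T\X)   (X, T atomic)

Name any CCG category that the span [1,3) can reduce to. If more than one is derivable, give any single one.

NP

[0,4] S   >
  [0,3] S/(S\PP)   >
    [0,1] "no" : (S/(S\PP))/NP
    [1,3] NP   >
      [1,2] NP/(NP\PP)   >T
        [1,2] "gave" : PP
      [2,3] "near" : NP\PP
  [3,4] "from" : S\PP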